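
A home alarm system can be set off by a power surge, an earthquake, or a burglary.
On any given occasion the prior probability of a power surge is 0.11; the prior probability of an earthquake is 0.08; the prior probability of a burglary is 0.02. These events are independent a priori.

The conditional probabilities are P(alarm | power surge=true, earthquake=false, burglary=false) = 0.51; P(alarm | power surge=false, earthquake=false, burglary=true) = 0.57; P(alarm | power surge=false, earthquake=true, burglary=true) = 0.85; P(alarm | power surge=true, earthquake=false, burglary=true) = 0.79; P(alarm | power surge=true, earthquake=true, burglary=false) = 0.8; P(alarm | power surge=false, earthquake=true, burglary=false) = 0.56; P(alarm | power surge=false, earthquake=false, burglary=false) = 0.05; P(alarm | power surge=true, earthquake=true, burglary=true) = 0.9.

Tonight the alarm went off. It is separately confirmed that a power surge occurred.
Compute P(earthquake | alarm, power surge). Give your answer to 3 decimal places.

P(earthquake | alarm, power surge) ≈ 0.119

Sum P(alarm|·) weighted by the priors over the 4 (earthquake, burglary) configurations:
  P(alarm | power surge) = 0.51×0.92×0.98 + 0.79×0.92×0.02 + 0.8×0.08×0.98 + 0.9×0.08×0.02
        = 0.459816 + 0.014536 + 0.062720 + 0.001440 = 0.538512
Configurations with earthquake contribute 0.064160, so
  P(earthquake | alarm, power surge) = 0.064160 / 0.538512 ≈ 0.119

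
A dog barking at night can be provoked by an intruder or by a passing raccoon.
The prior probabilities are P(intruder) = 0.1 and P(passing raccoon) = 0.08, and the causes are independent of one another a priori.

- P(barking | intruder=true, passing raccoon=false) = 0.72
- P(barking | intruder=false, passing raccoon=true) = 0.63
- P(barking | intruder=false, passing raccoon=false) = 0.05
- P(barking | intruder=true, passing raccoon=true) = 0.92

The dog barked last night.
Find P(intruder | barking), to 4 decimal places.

P(intruder | barking) ≈ 0.4590

Weight on intruder=true, given the evidence: 0.066240 + 0.007360 = 0.073600
Normalizer over all consistent configurations: 0.05×0.9×0.92 + 0.63×0.9×0.08 + 0.72×0.1×0.92 + 0.92×0.1×0.08 = 0.160360
P(intruder | barking) = 0.073600/0.160360 ≈ 0.4590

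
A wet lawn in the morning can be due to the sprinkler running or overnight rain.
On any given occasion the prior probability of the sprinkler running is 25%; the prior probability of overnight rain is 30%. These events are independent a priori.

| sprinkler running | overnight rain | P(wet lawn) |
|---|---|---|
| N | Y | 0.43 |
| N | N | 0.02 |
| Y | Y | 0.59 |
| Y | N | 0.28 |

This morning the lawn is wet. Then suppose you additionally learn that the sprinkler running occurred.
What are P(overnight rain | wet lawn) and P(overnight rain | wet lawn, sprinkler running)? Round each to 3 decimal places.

P(overnight rain | wet lawn) ≈ 0.703; P(overnight rain | wet lawn, sprinkler running) ≈ 0.475

Weight on overnight rain=true, given the evidence: 0.096750 + 0.044250 = 0.141000
Denominator P(wet lawn): 0.02·0.75·0.7 + 0.43·0.75·0.3 + 0.28·0.25·0.7 + 0.59·0.25·0.3 = 0.200500
Posterior = 0.141000 / 0.200500 ≈ 0.703

With the extra evidence:
Enumerate both values of overnight rain and weight by the priors:
  P(wet lawn | sprinkler running) = 0.28*0.7 + 0.59*0.3
        = 0.196000 + 0.177000 = 0.373000
Keeping only the overnight rain-present terms gives 0.177000, so
  P(overnight rain | wet lawn, sprinkler running) = 0.177000 / 0.373000 ≈ 0.475
Conditioning on sprinkler running lowers the posterior on overnight rain: the classic explaining-away effect in a common-effect structure.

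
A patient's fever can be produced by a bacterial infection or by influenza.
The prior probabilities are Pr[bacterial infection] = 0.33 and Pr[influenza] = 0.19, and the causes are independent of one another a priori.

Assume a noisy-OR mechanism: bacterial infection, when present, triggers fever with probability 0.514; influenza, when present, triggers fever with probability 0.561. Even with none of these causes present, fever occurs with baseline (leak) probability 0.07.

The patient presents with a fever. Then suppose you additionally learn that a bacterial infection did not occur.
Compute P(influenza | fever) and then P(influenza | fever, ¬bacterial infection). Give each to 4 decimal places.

P(influenza | fever) ≈ 0.4050; P(influenza | fever, ¬bacterial infection) ≈ 0.6648

Under noisy-OR, P(fever | causes) = 1 − (1−0.07)·∏(1−qᵢ) over the active causes.
By total probability over the 4 (bacterial infection, influenza) configurations:
  P(fever) = 0.07*0.67*0.81 + 0.59173*0.67*0.19 + 0.54802*0.33*0.81 + 0.801581*0.33*0.19
        = 0.037989 + 0.075327 + 0.146486 + 0.050259 = 0.310061
Keeping only the influenza-present terms gives 0.125586, so
  P(influenza | fever) = 0.125586 / 0.310061 ≈ 0.4050

With the extra evidence:
By total probability over both values of influenza:
  P(fever | ¬bacterial infection) = 0.07·0.81 + 0.59173·0.19
        = 0.056700 + 0.112429 = 0.169129
Configurations with influenza contribute 0.112429, so
  P(influenza | fever, ¬bacterial infection) = 0.112429 / 0.169129 ≈ 0.6648
Ruling out bacterial infection raises the posterior on influenza — the flip side of explaining away.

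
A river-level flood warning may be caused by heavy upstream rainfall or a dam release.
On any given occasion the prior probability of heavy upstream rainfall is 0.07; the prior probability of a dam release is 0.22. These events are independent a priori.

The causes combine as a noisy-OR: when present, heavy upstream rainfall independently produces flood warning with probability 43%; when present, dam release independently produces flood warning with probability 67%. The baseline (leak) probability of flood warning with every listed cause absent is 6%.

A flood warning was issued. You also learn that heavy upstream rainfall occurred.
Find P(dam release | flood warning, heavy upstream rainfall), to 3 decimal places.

P(dam release | flood warning, heavy upstream rainfall) ≈ 0.333

Under noisy-OR, P(flood warning | causes) = 1 − (1−0.06)·∏(1−qᵢ) over the active causes.
P(flood warning | heavy upstream rainfall) = 0.4642×0.78 + 0.823186×0.22 = 0.362076 + 0.181101 = 0.543177
Of this, 0.181101 comes from 0.823186×0.22 (the dam release=true cases).
Hence the posterior is 0.181101/0.543177 ≈ 0.333.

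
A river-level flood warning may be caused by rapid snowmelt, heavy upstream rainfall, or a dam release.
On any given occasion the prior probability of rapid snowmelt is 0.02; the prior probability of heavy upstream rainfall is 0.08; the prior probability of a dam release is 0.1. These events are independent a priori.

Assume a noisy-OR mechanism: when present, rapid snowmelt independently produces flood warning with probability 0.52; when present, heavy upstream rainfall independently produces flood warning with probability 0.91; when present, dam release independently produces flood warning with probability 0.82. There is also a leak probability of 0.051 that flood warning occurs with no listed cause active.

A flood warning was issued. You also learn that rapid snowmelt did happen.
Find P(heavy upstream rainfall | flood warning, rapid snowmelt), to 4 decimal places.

Under noisy-OR, P(flood warning | causes) = 1 − (1−0.051)·∏(1−qᵢ) over the active causes.
Sum P(flood warning|·) weighted by the priors over the 4 (heavy upstream rainfall, dam release) configurations:
  P(flood warning | rapid snowmelt) = 0.54448*0.92*0.9 + 0.918006*0.92*0.1 + 0.959003*0.08*0.9 + 0.992621*0.08*0.1
        = 0.450829 + 0.084457 + 0.069048 + 0.007941 = 0.612275
Configurations with heavy upstream rainfall contribute 0.076989, so
  P(heavy upstream rainfall | flood warning, rapid snowmelt) = 0.076989 / 0.612275 ≈ 0.1257

P(heavy upstream rainfall | flood warning, rapid snowmelt) ≈ 0.1257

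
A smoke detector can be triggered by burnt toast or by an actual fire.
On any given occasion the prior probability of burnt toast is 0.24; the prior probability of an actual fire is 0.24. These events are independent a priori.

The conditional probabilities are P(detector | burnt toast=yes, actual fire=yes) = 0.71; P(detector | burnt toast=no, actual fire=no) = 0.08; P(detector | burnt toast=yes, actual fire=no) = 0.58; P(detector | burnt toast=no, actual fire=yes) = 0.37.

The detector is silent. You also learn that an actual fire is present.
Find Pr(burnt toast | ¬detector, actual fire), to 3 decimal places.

Pr(burnt toast | ¬detector, actual fire) ≈ 0.127

P(¬detector | actual fire) = 0.63*0.76 + 0.29*0.24 = 0.478800 + 0.069600 = 0.548400
Of this, 0.069600 comes from 0.29*0.24 (the burnt toast=true cases).
P(burnt toast | ¬detector, actual fire) = 0.069600 / 0.548400 ≈ 0.127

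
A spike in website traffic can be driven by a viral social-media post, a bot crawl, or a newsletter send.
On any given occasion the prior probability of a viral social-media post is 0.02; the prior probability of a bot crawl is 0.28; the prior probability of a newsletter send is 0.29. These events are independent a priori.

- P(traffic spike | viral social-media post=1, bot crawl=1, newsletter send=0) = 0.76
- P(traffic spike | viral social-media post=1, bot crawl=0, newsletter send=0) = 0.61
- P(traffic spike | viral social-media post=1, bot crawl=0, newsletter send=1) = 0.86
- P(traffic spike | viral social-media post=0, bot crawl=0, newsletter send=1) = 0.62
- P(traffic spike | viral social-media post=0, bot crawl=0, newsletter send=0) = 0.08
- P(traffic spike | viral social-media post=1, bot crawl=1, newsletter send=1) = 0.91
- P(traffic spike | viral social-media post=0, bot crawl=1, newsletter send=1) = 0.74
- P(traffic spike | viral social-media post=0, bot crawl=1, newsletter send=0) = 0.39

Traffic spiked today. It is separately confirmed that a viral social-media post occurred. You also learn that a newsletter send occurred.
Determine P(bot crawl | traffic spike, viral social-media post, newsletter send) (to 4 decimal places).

P(bot crawl | traffic spike, viral social-media post, newsletter send) ≈ 0.2915

Sum P(traffic spike|·) weighted by the priors over both values of bot crawl:
  P(traffic spike | viral social-media post, newsletter send) = 0.86·0.72 + 0.91·0.28
        = 0.619200 + 0.254800 = 0.874000
The terms with bot crawl present sum to 0.254800, so
  P(bot crawl | traffic spike, viral social-media post, newsletter send) = 0.254800 / 0.874000 ≈ 0.2915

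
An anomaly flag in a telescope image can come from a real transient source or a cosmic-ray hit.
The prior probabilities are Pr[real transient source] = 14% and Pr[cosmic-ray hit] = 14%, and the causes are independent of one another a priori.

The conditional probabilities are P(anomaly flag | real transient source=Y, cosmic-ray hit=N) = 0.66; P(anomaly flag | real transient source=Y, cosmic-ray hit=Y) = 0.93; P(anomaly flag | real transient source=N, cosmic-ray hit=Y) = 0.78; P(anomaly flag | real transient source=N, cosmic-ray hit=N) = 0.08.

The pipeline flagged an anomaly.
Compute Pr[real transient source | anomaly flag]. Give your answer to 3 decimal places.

Pr[real transient source | anomaly flag] ≈ 0.390

Numerator (weight on configurations with real transient source): 0.079464 + 0.018228 = 0.097692
Normalizer over all consistent configurations: 0.08×0.86×0.86 + 0.78×0.86×0.14 + 0.66×0.14×0.86 + 0.93×0.14×0.14 = 0.250772
P(real transient source | anomaly flag) = 0.097692/0.250772 ≈ 0.390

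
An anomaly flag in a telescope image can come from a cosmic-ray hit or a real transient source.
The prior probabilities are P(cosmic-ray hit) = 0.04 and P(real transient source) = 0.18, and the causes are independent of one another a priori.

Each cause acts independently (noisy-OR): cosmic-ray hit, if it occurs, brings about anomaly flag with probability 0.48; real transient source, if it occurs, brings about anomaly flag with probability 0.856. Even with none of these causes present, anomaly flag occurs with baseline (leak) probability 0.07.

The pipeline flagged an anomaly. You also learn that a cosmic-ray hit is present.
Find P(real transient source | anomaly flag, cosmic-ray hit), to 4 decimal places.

Under noisy-OR, P(anomaly flag | causes) = 1 − (1−0.07)·∏(1−qᵢ) over the active causes.
For the numerator, keep only real transient source=true terms: 0.930362×0.18 = 0.167465
Denominator P(anomaly flag | cosmic-ray hit): 0.5164×0.82 + 0.930362×0.18 = 0.590913
Posterior = 0.167465 / 0.590913 ≈ 0.2834

P(real transient source | anomaly flag, cosmic-ray hit) ≈ 0.2834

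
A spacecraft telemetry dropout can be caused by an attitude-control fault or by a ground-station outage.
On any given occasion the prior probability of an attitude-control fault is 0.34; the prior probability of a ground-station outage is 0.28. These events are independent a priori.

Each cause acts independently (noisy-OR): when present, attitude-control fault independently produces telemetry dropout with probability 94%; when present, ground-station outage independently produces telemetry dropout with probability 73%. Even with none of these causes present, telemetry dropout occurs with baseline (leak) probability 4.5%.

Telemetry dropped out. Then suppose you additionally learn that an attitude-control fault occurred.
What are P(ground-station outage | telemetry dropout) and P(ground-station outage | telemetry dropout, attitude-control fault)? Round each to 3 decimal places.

P(ground-station outage | telemetry dropout) ≈ 0.478; P(ground-station outage | telemetry dropout, attitude-control fault) ≈ 0.289

Under noisy-OR, P(telemetry dropout | causes) = 1 − (1−0.045)·∏(1−qᵢ) over the active causes.
P(telemetry dropout) = 0.045·0.66·0.72 + 0.74215·0.66·0.28 + 0.9427·0.34·0.72 + 0.984529·0.34·0.28 = 0.021384 + 0.137149 + 0.230773 + 0.093727 = 0.483033
Restricting to configurations with ground-station outage present: 0.137149 + 0.093727 = 0.230876.
P(ground-station outage | telemetry dropout) = 0.230876 / 0.483033 ≈ 0.478

Now condition on the additional information:
P(telemetry dropout | attitude-control fault) = 0.9427*0.72 + 0.984529*0.28 = 0.678744 + 0.275668 = 0.954412
The ground-station outage-present share is 0.984529*0.28 = 0.275668.
Hence the posterior is 0.275668/0.954412 ≈ 0.289.
This is intercausal reasoning (explaining away): once attitude-control fault accounts for the telemetry dropout, ground-station outage becomes less likely.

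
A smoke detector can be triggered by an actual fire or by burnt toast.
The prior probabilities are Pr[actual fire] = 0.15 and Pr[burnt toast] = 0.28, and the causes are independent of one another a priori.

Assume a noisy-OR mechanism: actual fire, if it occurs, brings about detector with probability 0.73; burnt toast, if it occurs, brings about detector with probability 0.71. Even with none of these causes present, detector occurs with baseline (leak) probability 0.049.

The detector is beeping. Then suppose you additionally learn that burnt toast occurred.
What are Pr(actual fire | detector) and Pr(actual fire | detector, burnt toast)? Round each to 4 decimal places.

Pr(actual fire | detector) ≈ 0.3706; Pr(actual fire | detector, burnt toast) ≈ 0.1840

Under noisy-OR, P(detector | causes) = 1 − (1−0.049)·∏(1−qᵢ) over the active causes.
Weight on actual fire=true, given the evidence: 0.080269 + 0.038873 = 0.119142
The normalizing constant is 0.049×0.85×0.72 + 0.72421×0.85×0.28 + 0.74323×0.15×0.72 + 0.925537×0.15×0.28 = 0.321492
P(actual fire | detector) = 0.119142/0.321492 ≈ 0.3706

Now also conditioning on burnt toast=true:
Numerator (weight on configurations with actual fire): 0.925537×0.15 = 0.138831
The normalizing constant is 0.72421×0.85 + 0.925537×0.15 = 0.754410
Posterior = 0.138831 / 0.754410 ≈ 0.1840
This is intercausal reasoning (explaining away): once burnt toast accounts for the detector, actual fire becomes less likely.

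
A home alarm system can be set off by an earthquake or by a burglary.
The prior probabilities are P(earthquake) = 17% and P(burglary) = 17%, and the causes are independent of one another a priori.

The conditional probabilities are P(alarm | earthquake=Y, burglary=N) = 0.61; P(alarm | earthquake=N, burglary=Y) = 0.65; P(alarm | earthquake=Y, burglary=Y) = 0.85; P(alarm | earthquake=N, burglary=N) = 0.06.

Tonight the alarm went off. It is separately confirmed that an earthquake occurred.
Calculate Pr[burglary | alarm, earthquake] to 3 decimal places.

Pr[burglary | alarm, earthquake] ≈ 0.222

P(alarm | earthquake) = 0.61·0.83 + 0.85·0.17 = 0.506300 + 0.144500 = 0.650800
Of this, 0.144500 comes from 0.85·0.17 (the burglary=true cases).
Hence the posterior is 0.144500/0.650800 ≈ 0.222.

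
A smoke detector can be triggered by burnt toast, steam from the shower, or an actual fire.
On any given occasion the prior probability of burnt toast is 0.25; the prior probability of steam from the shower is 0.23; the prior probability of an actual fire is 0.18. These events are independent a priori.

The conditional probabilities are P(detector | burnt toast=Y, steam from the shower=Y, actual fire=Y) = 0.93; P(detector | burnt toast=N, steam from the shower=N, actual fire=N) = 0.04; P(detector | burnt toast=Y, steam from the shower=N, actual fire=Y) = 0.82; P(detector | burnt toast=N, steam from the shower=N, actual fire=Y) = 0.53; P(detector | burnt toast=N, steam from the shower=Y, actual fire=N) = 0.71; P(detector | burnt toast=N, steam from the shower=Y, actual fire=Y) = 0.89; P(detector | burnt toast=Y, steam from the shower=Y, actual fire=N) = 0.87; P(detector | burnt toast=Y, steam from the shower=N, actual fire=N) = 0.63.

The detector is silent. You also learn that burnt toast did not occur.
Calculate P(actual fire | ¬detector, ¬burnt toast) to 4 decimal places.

P(¬detector | ¬burnt toast) = 0.96·0.77·0.82 + 0.47·0.77·0.18 + 0.29·0.23·0.82 + 0.11·0.23·0.18 = 0.606144 + 0.065142 + 0.054694 + 0.004554 = 0.730534
Of this, 0.069696 comes from 0.065142 + 0.004554 (the actual fire=true cases).
So P(actual fire | ¬detector, ¬burnt toast) = 0.069696/0.730534 ≈ 0.0954.

P(actual fire | ¬detector, ¬burnt toast) ≈ 0.0954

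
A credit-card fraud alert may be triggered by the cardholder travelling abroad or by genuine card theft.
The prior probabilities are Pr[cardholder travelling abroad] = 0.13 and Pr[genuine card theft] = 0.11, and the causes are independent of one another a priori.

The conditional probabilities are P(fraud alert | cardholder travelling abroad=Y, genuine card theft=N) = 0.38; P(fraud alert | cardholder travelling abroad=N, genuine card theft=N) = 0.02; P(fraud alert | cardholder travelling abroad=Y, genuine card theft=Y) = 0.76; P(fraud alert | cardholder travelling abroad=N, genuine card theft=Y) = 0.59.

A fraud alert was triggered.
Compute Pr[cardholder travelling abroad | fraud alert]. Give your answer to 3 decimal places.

Weight on cardholder travelling abroad=true, given the evidence: 0.043966 + 0.010868 = 0.054834
Denominator P(fraud alert): 0.02*0.87*0.89 + 0.59*0.87*0.11 + 0.38*0.13*0.89 + 0.76*0.13*0.11 = 0.126783
Posterior = 0.054834 / 0.126783 ≈ 0.433

Pr[cardholder travelling abroad | fraud alert] ≈ 0.433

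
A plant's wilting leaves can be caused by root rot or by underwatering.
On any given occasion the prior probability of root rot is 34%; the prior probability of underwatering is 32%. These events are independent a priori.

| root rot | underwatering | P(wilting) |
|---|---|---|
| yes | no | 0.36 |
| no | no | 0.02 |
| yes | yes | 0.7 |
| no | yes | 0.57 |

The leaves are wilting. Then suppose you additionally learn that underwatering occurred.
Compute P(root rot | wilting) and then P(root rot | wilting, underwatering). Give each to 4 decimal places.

Numerator (weight on configurations with root rot): 0.083232 + 0.076160 = 0.159392
Denominator P(wilting): 0.02×0.66×0.68 + 0.57×0.66×0.32 + 0.36×0.34×0.68 + 0.7×0.34×0.32 = 0.288752
P(root rot | wilting) = 0.159392/0.288752 ≈ 0.5520

Now also conditioning on underwatering=true:
P(wilting | underwatering) = 0.57·0.66 + 0.7·0.34 = 0.376200 + 0.238000 = 0.614200
The root rot-present share is 0.7·0.34 = 0.238000.
So P(root rot | wilting, underwatering) = 0.238000/0.614200 ≈ 0.3875.
The drop from 0.5520 to 0.3875 is the explaining-away (discounting) effect.

P(root rot | wilting) ≈ 0.5520; P(root rot | wilting, underwatering) ≈ 0.3875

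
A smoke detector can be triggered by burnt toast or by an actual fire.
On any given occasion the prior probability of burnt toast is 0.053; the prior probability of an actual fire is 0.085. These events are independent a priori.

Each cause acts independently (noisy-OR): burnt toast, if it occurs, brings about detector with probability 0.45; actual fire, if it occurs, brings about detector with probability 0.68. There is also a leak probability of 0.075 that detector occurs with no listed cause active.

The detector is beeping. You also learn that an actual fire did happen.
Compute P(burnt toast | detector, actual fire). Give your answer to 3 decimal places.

P(burnt toast | detector, actual fire) ≈ 0.062

Under noisy-OR, P(detector | causes) = 1 − (1−0.075)·∏(1−qᵢ) over the active causes.
By total probability over both values of burnt toast:
  P(detector | actual fire) = 0.704*0.947 + 0.8372*0.053
        = 0.666688 + 0.044372 = 0.711060
Configurations with burnt toast contribute 0.044372, so
  P(burnt toast | detector, actual fire) = 0.044372 / 0.711060 ≈ 0.062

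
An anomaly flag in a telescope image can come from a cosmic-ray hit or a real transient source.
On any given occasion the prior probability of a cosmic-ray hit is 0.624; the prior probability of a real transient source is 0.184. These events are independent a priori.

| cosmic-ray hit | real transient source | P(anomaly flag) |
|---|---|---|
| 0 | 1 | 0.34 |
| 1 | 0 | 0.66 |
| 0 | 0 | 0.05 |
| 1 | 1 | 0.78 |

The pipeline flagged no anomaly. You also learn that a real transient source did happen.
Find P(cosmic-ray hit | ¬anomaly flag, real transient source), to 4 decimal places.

P(cosmic-ray hit | ¬anomaly flag, real transient source) ≈ 0.3562

Sum P(¬anomaly flag|·) weighted by the priors over both values of cosmic-ray hit:
  P(¬anomaly flag | real transient source) = 0.66*0.376 + 0.22*0.624
        = 0.248160 + 0.137280 = 0.385440
Configurations with cosmic-ray hit contribute 0.137280, so
  P(cosmic-ray hit | ¬anomaly flag, real transient source) = 0.137280 / 0.385440 ≈ 0.3562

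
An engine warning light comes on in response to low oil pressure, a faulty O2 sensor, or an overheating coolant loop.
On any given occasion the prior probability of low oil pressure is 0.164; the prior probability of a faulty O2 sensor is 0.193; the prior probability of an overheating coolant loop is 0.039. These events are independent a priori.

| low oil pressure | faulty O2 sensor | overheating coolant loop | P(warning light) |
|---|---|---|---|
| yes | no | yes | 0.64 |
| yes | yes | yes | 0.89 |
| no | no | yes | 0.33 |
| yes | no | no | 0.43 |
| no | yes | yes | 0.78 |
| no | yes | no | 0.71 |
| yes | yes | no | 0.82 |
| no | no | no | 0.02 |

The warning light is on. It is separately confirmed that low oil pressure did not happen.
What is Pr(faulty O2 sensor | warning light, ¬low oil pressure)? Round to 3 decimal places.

Pr(faulty O2 sensor | warning light, ¬low oil pressure) ≈ 0.842

By total probability over the 4 (faulty O2 sensor, overheating coolant loop) configurations:
  P(warning light | ¬low oil pressure) = 0.02*0.807*0.961 + 0.33*0.807*0.039 + 0.71*0.193*0.961 + 0.78*0.193*0.039
        = 0.015511 + 0.010386 + 0.131686 + 0.005871 = 0.163454
Configurations with faulty O2 sensor contribute 0.137557, so
  P(faulty O2 sensor | warning light, ¬low oil pressure) = 0.137557 / 0.163454 ≈ 0.842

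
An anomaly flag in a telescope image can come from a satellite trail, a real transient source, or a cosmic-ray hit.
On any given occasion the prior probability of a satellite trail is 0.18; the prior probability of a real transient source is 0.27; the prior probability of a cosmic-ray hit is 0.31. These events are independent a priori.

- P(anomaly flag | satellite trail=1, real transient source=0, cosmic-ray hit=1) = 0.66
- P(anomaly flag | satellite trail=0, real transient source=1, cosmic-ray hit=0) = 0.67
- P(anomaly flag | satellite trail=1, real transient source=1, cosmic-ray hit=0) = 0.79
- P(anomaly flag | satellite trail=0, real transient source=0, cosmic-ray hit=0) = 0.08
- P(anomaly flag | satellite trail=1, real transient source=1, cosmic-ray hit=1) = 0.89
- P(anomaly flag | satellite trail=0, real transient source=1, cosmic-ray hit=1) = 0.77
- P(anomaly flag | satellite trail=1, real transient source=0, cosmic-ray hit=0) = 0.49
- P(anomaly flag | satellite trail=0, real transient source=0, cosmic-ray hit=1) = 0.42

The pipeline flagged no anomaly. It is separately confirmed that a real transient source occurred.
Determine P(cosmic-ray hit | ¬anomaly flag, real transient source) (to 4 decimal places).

P(cosmic-ray hit | ¬anomaly flag, real transient source) ≈ 0.2329

P(¬anomaly flag | real transient source) = 0.33×0.82×0.69 + 0.23×0.82×0.31 + 0.21×0.18×0.69 + 0.11×0.18×0.31 = 0.186714 + 0.058466 + 0.026082 + 0.006138 = 0.277400
The cosmic-ray hit-present share is 0.058466 + 0.006138 = 0.064604.
P(cosmic-ray hit | ¬anomaly flag, real transient source) = 0.064604 / 0.277400 ≈ 0.2329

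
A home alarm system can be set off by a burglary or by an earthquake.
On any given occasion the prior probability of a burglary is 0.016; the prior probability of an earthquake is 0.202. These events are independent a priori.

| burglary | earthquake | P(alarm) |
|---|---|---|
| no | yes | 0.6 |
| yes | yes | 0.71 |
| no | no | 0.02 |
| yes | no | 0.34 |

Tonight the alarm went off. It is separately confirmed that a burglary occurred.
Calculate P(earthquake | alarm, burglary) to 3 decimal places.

Sum P(alarm|·) weighted by the priors over both values of earthquake:
  P(alarm | burglary) = 0.34·0.798 + 0.71·0.202
        = 0.271320 + 0.143420 = 0.414740
Keeping only the earthquake-present terms gives 0.143420, so
  P(earthquake | alarm, burglary) = 0.143420 / 0.414740 ≈ 0.346

P(earthquake | alarm, burglary) ≈ 0.346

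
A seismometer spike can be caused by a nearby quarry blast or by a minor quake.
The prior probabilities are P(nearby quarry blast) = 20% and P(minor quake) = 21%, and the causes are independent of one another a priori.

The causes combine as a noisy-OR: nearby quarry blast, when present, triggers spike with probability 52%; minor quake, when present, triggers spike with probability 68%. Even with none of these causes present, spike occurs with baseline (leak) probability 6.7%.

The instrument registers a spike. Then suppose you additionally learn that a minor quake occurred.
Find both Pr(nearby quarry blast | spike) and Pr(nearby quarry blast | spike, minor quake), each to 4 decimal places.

Under noisy-OR, P(spike | causes) = 1 − (1−0.067)·∏(1−qᵢ) over the active causes.
P(spike) = 0.067×0.8×0.79 + 0.70144×0.8×0.21 + 0.55216×0.2×0.79 + 0.856691×0.2×0.21 = 0.042344 + 0.117842 + 0.087241 + 0.035981 = 0.283408
Of this, 0.123222 comes from 0.087241 + 0.035981 (the nearby quarry blast=true cases).
P(nearby quarry blast | spike) = 0.123222 / 0.283408 ≈ 0.4348

With the extra evidence:
P(spike | minor quake) = 0.70144×0.8 + 0.856691×0.2 = 0.561152 + 0.171338 = 0.732490
Of this, 0.171338 comes from 0.856691×0.2 (the nearby quarry blast=true cases).
So P(nearby quarry blast | spike, minor quake) = 0.171338/0.732490 ≈ 0.2339.
— minor quake explains away the evidence for nearby quarry blast.

Pr(nearby quarry blast | spike) ≈ 0.4348; Pr(nearby quarry blast | spike, minor quake) ≈ 0.2339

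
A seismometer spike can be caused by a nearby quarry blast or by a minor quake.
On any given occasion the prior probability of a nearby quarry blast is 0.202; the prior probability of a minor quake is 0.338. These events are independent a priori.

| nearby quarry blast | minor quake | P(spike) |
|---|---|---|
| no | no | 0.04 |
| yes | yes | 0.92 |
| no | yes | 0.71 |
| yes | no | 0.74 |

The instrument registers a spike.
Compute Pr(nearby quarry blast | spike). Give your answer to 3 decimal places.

P(spike) = 0.04×0.798×0.662 + 0.71×0.798×0.338 + 0.74×0.202×0.662 + 0.92×0.202×0.338 = 0.021131 + 0.191504 + 0.098956 + 0.062814 = 0.374405
Of this, 0.161770 comes from 0.098956 + 0.062814 (the nearby quarry blast=true cases).
P(nearby quarry blast | spike) = 0.161770 / 0.374405 ≈ 0.432

Pr(nearby quarry blast | spike) ≈ 0.432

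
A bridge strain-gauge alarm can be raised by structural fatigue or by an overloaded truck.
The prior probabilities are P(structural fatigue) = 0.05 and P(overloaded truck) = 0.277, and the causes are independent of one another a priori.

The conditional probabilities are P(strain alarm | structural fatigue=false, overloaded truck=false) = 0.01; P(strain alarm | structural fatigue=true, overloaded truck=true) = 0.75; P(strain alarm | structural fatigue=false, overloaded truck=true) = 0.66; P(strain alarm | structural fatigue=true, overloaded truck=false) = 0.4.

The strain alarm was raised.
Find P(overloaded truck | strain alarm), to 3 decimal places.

P(overloaded truck | strain alarm) ≈ 0.896

P(strain alarm) = 0.01·0.95·0.723 + 0.66·0.95·0.277 + 0.4·0.05·0.723 + 0.75·0.05·0.277 = 0.006868 + 0.173679 + 0.014460 + 0.010388 = 0.205395
Restricting to configurations with overloaded truck present: 0.173679 + 0.010388 = 0.184067.
Hence the posterior is 0.184067/0.205395 ≈ 0.896.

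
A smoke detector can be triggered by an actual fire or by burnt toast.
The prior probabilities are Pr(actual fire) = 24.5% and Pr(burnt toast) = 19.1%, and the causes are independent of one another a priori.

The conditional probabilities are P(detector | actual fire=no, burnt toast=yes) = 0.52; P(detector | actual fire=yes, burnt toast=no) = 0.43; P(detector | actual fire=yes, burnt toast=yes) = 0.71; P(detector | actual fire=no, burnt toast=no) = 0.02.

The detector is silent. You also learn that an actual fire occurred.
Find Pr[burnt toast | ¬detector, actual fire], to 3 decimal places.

Pr[burnt toast | ¬detector, actual fire] ≈ 0.107

P(¬detector | actual fire) = 0.57·0.809 + 0.29·0.191 = 0.461130 + 0.055390 = 0.516520
Restricting to configurations with burnt toast present: 0.29·0.191 = 0.055390.
Hence the posterior is 0.055390/0.516520 ≈ 0.107.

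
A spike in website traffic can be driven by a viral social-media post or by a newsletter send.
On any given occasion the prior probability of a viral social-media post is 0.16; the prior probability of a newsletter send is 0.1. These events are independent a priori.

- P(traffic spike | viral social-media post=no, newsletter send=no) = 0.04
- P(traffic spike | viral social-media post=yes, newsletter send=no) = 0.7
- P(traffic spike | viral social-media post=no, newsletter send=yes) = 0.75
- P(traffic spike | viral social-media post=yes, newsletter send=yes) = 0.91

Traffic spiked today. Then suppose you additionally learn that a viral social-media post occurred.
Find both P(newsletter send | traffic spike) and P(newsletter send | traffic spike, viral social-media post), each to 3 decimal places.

For the numerator, keep only newsletter send=true terms: 0.063000 + 0.014560 = 0.077560
Denominator P(traffic spike): 0.04*0.84*0.9 + 0.75*0.84*0.1 + 0.7*0.16*0.9 + 0.91*0.16*0.1 = 0.208600
Posterior = 0.077560 / 0.208600 ≈ 0.372

With the extra evidence:
For the numerator, keep only newsletter send=true terms: 0.91×0.1 = 0.091000
Normalizer over all consistent configurations: 0.7×0.9 + 0.91×0.1 = 0.721000
P(newsletter send | traffic spike, viral social-media post) = 0.091000/0.721000 ≈ 0.126
This is intercausal reasoning (explaining away): once viral social-media post accounts for the traffic spike, newsletter send becomes less likely.

P(newsletter send | traffic spike) ≈ 0.372; P(newsletter send | traffic spike, viral social-media post) ≈ 0.126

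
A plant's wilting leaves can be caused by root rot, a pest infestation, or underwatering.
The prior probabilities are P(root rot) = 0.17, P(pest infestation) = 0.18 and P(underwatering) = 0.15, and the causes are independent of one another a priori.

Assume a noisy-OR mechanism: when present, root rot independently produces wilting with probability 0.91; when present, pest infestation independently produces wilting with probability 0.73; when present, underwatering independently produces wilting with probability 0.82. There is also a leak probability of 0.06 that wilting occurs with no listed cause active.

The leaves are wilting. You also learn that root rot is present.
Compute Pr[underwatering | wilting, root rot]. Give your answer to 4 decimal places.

Pr[underwatering | wilting, root rot] ≈ 0.1582

Under noisy-OR, P(wilting | causes) = 1 − (1−0.06)·∏(1−qᵢ) over the active causes.
P(wilting | root rot) = 0.9154·0.82·0.85 + 0.984772·0.82·0.15 + 0.977158·0.18·0.85 + 0.995888·0.18·0.15 = 0.638034 + 0.121127 + 0.149505 + 0.026889 = 0.935555
The underwatering-present share is 0.121127 + 0.026889 = 0.148016.
Hence the posterior is 0.148016/0.935555 ≈ 0.1582.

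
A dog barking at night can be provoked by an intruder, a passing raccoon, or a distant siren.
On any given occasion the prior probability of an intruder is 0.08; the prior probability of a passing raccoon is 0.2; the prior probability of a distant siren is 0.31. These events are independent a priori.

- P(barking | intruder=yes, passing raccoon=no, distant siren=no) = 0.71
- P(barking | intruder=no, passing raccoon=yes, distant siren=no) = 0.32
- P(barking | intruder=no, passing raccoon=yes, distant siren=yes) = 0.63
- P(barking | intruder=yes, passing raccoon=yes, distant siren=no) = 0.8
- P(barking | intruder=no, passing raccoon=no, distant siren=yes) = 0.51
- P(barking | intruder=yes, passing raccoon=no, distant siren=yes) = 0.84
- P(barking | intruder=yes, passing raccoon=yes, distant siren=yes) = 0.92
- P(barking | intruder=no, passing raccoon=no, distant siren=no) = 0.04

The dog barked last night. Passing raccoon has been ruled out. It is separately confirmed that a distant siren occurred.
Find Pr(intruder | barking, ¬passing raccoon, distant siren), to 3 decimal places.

Pr(intruder | barking, ¬passing raccoon, distant siren) ≈ 0.125

By total probability over both values of intruder:
  P(barking | ¬passing raccoon, distant siren) = 0.51·0.92 + 0.84·0.08
        = 0.469200 + 0.067200 = 0.536400
Configurations with intruder contribute 0.067200, so
  P(intruder | barking, ¬passing raccoon, distant siren) = 0.067200 / 0.536400 ≈ 0.125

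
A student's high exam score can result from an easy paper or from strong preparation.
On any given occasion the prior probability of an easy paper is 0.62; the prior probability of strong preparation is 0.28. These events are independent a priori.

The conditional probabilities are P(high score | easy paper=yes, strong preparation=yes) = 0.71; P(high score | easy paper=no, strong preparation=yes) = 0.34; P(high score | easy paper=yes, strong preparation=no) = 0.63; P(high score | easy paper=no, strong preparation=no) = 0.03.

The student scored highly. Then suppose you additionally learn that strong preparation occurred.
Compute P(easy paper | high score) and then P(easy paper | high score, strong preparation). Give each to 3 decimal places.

P(easy paper | high score) ≈ 0.901; P(easy paper | high score, strong preparation) ≈ 0.773

P(high score) = 0.03·0.38·0.72 + 0.34·0.38·0.28 + 0.63·0.62·0.72 + 0.71·0.62·0.28 = 0.008208 + 0.036176 + 0.281232 + 0.123256 = 0.448872
Of this, 0.404488 comes from 0.281232 + 0.123256 (the easy paper=true cases).
Hence the posterior is 0.404488/0.448872 ≈ 0.901.

With the extra evidence:
P(high score | strong preparation) = 0.34·0.38 + 0.71·0.62 = 0.129200 + 0.440200 = 0.569400
Of this, 0.440200 comes from 0.71·0.62 (the easy paper=true cases).
Hence the posterior is 0.440200/0.569400 ≈ 0.773.
Conditioning on strong preparation lowers the posterior on easy paper: the classic explaining-away effect in a common-effect structure.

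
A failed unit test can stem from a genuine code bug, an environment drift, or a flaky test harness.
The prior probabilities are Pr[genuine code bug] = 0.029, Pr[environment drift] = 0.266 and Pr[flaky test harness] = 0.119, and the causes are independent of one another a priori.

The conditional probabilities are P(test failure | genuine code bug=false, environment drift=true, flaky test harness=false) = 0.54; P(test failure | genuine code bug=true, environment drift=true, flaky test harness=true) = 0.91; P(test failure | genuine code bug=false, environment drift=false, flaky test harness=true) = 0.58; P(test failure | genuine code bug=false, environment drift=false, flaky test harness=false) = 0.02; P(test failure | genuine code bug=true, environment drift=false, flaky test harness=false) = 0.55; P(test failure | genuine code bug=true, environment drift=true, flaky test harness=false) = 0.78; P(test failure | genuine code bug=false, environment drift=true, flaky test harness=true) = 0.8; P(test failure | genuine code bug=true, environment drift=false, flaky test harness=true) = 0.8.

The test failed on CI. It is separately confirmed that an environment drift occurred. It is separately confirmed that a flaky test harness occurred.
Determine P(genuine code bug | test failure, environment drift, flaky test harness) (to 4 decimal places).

P(genuine code bug | test failure, environment drift, flaky test harness) ≈ 0.0329

Weight on genuine code bug=true, given the evidence: 0.91*0.029 = 0.026390
The normalizing constant is 0.8*0.971 + 0.91*0.029 = 0.803190
P(genuine code bug | test failure, environment drift, flaky test harness) = 0.026390/0.803190 ≈ 0.0329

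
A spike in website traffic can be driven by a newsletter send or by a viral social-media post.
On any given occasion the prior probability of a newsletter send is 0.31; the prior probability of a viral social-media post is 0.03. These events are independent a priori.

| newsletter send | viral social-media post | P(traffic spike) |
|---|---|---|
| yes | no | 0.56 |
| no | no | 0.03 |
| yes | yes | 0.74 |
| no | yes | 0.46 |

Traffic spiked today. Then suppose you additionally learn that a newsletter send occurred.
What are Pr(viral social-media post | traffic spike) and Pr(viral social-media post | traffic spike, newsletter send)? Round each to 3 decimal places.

By total probability over the 4 (newsletter send, viral social-media post) configurations:
  P(traffic spike) = 0.03·0.69·0.97 + 0.46·0.69·0.03 + 0.56·0.31·0.97 + 0.74·0.31·0.03
        = 0.020079 + 0.009522 + 0.168392 + 0.006882 = 0.204875
Configurations with viral social-media post contribute 0.016404, so
  P(viral social-media post | traffic spike) = 0.016404 / 0.204875 ≈ 0.080

Now also conditioning on newsletter send=true:
Weight on viral social-media post=true, given the evidence: 0.74×0.03 = 0.022200
Normalizer over all consistent configurations: 0.56×0.97 + 0.74×0.03 = 0.565400
Posterior = 0.022200 / 0.565400 ≈ 0.039

Pr(viral social-media post | traffic spike) ≈ 0.080; Pr(viral social-media post | traffic spike, newsletter send) ≈ 0.039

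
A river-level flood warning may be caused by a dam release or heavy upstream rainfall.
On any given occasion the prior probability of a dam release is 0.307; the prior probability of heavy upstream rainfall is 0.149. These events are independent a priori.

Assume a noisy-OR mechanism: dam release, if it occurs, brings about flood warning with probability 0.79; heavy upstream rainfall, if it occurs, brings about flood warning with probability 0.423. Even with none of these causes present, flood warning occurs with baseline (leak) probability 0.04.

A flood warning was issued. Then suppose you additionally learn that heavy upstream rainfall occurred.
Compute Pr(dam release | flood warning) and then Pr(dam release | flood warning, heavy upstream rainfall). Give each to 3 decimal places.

Pr(dam release | flood warning) ≈ 0.781; Pr(dam release | flood warning, heavy upstream rainfall) ≈ 0.467

Under noisy-OR, P(flood warning | causes) = 1 − (1−0.04)·∏(1−qᵢ) over the active causes.
Weight on dam release=true, given the evidence: 0.208588 + 0.040422 = 0.249010
Normalizer over all consistent configurations: 0.04·0.693·0.851 + 0.44608·0.693·0.149 + 0.7984·0.307·0.851 + 0.883677·0.307·0.149 = 0.318661
Posterior = 0.249010 / 0.318661 ≈ 0.781

Now condition on the additional information:
P(flood warning | heavy upstream rainfall) = 0.44608×0.693 + 0.883677×0.307 = 0.309133 + 0.271289 = 0.580422
Restricting to configurations with dam release present: 0.883677×0.307 = 0.271289.
Hence the posterior is 0.271289/0.580422 ≈ 0.467.
This is intercausal reasoning (explaining away): once heavy upstream rainfall accounts for the flood warning, dam release becomes less likely.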